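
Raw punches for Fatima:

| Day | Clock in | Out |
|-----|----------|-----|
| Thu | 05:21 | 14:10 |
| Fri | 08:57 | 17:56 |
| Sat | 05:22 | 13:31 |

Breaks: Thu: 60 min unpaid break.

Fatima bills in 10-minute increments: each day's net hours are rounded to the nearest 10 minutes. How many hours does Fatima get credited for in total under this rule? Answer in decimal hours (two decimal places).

25.00 hours

Thu: 05:21–14:10 = 8 h 49 min − 60 min = 7 h 49 min → rounds to 7 h 50 min
Fri: 08:57–17:56 = 8 h 59 min → rounds to 9 h 0 min
Sat: 05:22–13:31 = 8 h 9 min → rounds to 8 h 10 min
Total credited: 25 h 0 min.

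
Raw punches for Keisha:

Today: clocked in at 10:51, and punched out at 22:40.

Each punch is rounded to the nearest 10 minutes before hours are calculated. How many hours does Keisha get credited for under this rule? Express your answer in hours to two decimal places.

Today: in 10:51→10:50, out 22:40→22:40; 11 h 50 min

11.83 hours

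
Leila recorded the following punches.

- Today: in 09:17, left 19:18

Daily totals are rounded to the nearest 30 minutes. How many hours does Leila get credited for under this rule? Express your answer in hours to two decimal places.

10.00 hours

Today: 09:17–19:18 = 10 h 1 min → rounds to 10 h 0 min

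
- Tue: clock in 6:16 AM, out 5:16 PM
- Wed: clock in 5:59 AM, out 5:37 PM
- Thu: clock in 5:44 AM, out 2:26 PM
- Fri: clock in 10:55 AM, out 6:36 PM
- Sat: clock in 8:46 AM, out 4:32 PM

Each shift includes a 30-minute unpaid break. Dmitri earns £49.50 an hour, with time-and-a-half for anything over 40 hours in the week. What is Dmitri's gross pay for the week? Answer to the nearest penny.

£2298.04

Tue: 6:16 AM–5:16 PM = 11 h 0 min; less 30 min break → 10 h 30 min
Wed: 5:59 AM–5:37 PM = 11 h 38 min; less 30 min break → 11 h 8 min
Thu: 5:44 AM–2:26 PM = 8 h 42 min; less 30 min break → 8 h 12 min
Fri: 10:55 AM–6:36 PM = 7 h 41 min; less 30 min break → 7 h 11 min
Sat: 8:46 AM–4:32 PM = 7 h 46 min; less 30 min break → 7 h 16 min
Total worked: 44 h 17 min = 2657 min.
Regular 40 h 0 min = 2400 min at £49.50/h; overtime 4 h 17 min = 257 min at £74.25/h.
Pay = (2400 × £49.50 + 257 × £74.25) ÷ 60 = £2298.04.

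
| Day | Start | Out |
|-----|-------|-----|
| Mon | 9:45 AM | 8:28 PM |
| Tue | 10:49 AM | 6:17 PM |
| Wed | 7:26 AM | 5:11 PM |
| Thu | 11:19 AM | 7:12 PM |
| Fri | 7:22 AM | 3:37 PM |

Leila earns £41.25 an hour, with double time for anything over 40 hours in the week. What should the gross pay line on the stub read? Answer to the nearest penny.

Mon: 9:45 AM–8:28 PM = 10 h 43 min
Tue: 10:49 AM–6:17 PM = 7 h 28 min
Wed: 7:26 AM–5:11 PM = 9 h 45 min
Thu: 11:19 AM–7:12 PM = 7 h 53 min
Fri: 7:22 AM–3:37 PM = 8 h 15 min
Total worked: 44 h 4 min = 2644 min.
Regular 40 h 0 min = 2400 min at £41.25/h; overtime 4 h 4 min = 244 min at £82.50/h.
Pay = (2400 × £41.25 + 244 × £82.50) ÷ 60 = £1985.50.

£1985.50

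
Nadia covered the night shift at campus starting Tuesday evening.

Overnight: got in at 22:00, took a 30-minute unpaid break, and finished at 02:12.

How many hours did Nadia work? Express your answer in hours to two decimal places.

3.70 hours

Overnight: 22:00 → midnight = 2 h 0 min; midnight → 02:12 = 2 h 12 min; span 4 h 12 min; less 30 min break → 3 h 42 min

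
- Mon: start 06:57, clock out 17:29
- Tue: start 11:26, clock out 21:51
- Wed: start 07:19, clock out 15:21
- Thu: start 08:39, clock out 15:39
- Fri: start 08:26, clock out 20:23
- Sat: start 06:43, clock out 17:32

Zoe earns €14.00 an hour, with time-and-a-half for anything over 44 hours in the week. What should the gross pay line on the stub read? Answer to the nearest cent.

€925.75

Mon: 06:57–17:29 = 10 h 32 min
Tue: 11:26–21:51 = 10 h 25 min
Wed: 07:19–15:21 = 8 h 2 min
Thu: 08:39–15:39 = 7 h 0 min
Fri: 08:26–20:23 = 11 h 57 min
Sat: 06:43–17:32 = 10 h 49 min
Total worked: 58 h 45 min = 3525 min.
Regular 44 h 0 min = 2640 min at €14.00/h; overtime 14 h 45 min = 885 min at €21.00/h.
Pay = (2640 × €14.00 + 885 × €21.00) ÷ 60 = €925.75.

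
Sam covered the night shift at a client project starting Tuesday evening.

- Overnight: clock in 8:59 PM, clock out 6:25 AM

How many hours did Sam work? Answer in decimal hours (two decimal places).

9.43 hours

Overnight: 8:59 PM → midnight = 3 h 1 min; midnight → 6:25 AM = 6 h 25 min; span 9 h 26 min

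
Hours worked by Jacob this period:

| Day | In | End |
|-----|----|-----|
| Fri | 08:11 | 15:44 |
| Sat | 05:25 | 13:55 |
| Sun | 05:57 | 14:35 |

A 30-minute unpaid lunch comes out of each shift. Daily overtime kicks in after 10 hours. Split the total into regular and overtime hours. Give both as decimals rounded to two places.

Regular 23.18 hours, overtime 0.00 hours

Fri: 08:11–15:44 = 7 h 33 min; less 30 min break → 7 h 3 min
Sat: 05:25–13:55 = 8 h 30 min; less 30 min break → 8 h 0 min
Sun: 05:57–14:35 = 8 h 38 min; less 30 min break → 8 h 8 min
Fri reg 7 h 3 min / OT 0 h 0 min; Sat reg 8 h 0 min / OT 0 h 0 min; Sun reg 8 h 8 min / OT 0 h 0 min.
Totals: regular 23 h 11 min, overtime 0 h 0 min.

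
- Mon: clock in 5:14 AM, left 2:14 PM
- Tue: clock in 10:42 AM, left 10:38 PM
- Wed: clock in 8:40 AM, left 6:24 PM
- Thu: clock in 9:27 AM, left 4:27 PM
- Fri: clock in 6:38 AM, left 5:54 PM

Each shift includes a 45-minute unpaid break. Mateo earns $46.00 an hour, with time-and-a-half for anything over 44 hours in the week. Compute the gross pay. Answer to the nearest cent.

Mon: 5:14 AM–2:14 PM = 9 h 0 min; less 45 min break → 8 h 15 min
Tue: 10:42 AM–10:38 PM = 11 h 56 min; less 45 min break → 11 h 11 min
Wed: 8:40 AM–6:24 PM = 9 h 44 min; less 45 min break → 8 h 59 min
Thu: 9:27 AM–4:27 PM = 7 h 0 min; less 45 min break → 6 h 15 min
Fri: 6:38 AM–5:54 PM = 11 h 16 min; less 45 min break → 10 h 31 min
Total worked: 45 h 11 min = 2711 min.
Regular 44 h 0 min = 2640 min at $46.00/h; overtime 1 h 11 min = 71 min at $69.00/h.
Pay = (2640 × $46.00 + 71 × $69.00) ÷ 60 = $2105.65.

$2105.65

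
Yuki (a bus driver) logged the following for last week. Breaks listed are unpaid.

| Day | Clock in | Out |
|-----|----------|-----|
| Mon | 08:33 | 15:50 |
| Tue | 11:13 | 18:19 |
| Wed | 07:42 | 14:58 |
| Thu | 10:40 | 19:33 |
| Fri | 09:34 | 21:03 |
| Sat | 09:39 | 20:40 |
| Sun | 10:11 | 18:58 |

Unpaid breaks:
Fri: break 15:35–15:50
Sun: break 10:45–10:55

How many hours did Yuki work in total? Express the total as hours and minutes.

Mon: 08:33–15:50 = 7 h 17 min
Tue: 11:13–18:19 = 7 h 6 min
Wed: 07:42–14:58 = 7 h 16 min
Thu: 10:40–19:33 = 8 h 53 min
Fri: 09:34–21:03 = 11 h 29 min; less 15 min break → 11 h 14 min
Sat: 09:39–20:40 = 11 h 1 min
Sun: 10:11–18:58 = 8 h 47 min; less 10 min break → 8 h 37 min
Total: 7 h 17 min + 7 h 6 min + 7 h 16 min + 8 h 53 min + 11 h 14 min + 11 h 1 min + 8 h 37 min = 61 h 24 min.

61 h 24 min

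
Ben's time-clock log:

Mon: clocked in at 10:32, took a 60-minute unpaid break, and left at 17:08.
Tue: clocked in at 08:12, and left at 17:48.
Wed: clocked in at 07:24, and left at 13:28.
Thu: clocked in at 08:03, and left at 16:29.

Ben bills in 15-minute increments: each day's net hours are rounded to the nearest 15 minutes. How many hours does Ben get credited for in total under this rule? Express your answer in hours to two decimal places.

29.50 hours

Mon: 10:32–17:08 = 6 h 36 min − 60 min = 5 h 36 min → rounds to 5 h 30 min
Tue: 08:12–17:48 = 9 h 36 min → rounds to 9 h 30 min
Wed: 07:24–13:28 = 6 h 4 min → rounds to 6 h 0 min
Thu: 08:03–16:29 = 8 h 26 min → rounds to 8 h 30 min
Total credited: 29 h 30 min.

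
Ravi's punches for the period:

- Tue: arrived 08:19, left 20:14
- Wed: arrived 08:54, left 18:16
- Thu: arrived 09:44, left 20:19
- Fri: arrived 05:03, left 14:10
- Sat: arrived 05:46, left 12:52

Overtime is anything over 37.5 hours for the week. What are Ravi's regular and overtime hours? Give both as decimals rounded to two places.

Tue: 08:19–20:14 = 11 h 55 min
Wed: 08:54–18:16 = 9 h 22 min
Thu: 09:44–20:19 = 10 h 35 min
Fri: 05:03–14:10 = 9 h 7 min
Sat: 05:46–12:52 = 7 h 6 min
Total worked: 48 h 5 min = 48.08 h.
Threshold 37.5 h → overtime 10 h 35 min, regular 37 h 30 min.

Regular 37.50 hours, overtime 10.58 hours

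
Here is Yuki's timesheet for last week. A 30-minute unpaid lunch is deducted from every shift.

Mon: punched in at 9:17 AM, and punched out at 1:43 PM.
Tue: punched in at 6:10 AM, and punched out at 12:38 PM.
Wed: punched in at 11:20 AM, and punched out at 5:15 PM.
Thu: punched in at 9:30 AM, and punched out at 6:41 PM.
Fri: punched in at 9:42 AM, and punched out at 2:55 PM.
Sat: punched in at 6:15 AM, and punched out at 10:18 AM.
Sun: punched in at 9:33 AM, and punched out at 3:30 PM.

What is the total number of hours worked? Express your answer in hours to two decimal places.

37.72 hours

Mon: 9:17 AM–1:43 PM = 4 h 26 min; less 30 min break → 3 h 56 min
Tue: 6:10 AM–12:38 PM = 6 h 28 min; less 30 min break → 5 h 58 min
Wed: 11:20 AM–5:15 PM = 5 h 55 min; less 30 min break → 5 h 25 min
Thu: 9:30 AM–6:41 PM = 9 h 11 min; less 30 min break → 8 h 41 min
Fri: 9:42 AM–2:55 PM = 5 h 13 min; less 30 min break → 4 h 43 min
Sat: 6:15 AM–10:18 AM = 4 h 3 min; less 30 min break → 3 h 33 min
Sun: 9:33 AM–3:30 PM = 5 h 57 min; less 30 min break → 5 h 27 min
Total: 3 h 56 min + 5 h 58 min + 5 h 25 min + 8 h 41 min + 4 h 43 min + 3 h 33 min + 5 h 27 min = 37 h 43 min.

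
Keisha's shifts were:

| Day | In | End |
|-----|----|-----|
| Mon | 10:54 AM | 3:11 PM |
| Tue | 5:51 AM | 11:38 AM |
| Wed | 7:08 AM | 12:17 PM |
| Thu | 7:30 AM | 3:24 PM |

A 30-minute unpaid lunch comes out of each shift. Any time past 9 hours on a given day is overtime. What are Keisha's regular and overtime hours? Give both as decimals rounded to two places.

Mon: 10:54 AM–3:11 PM = 4 h 17 min; less 30 min break → 3 h 47 min
Tue: 5:51 AM–11:38 AM = 5 h 47 min; less 30 min break → 5 h 17 min
Wed: 7:08 AM–12:17 PM = 5 h 9 min; less 30 min break → 4 h 39 min
Thu: 7:30 AM–3:24 PM = 7 h 54 min; less 30 min break → 7 h 24 min
Mon reg 3 h 47 min / OT 0 h 0 min; Tue reg 5 h 17 min / OT 0 h 0 min; Wed reg 4 h 39 min / OT 0 h 0 min; Thu reg 7 h 24 min / OT 0 h 0 min.
Totals: regular 21 h 7 min, overtime 0 h 0 min.

Regular 21.12 hours, overtime 0.00 hours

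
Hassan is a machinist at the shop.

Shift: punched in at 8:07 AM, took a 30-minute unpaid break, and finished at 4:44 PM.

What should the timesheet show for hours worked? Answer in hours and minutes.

Shift: 8:07 AM–4:44 PM = 8 h 37 min; less 30 min break → 8 h 7 min

8 h 7 min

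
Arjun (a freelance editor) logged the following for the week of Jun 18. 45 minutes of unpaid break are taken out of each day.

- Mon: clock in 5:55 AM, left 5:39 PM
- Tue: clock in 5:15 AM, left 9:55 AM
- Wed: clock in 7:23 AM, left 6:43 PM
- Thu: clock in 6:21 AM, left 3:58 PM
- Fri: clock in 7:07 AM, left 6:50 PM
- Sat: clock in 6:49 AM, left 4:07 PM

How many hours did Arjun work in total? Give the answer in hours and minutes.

Mon: 5:55 AM–5:39 PM = 11 h 44 min; less 45 min break → 10 h 59 min
Tue: 5:15 AM–9:55 AM = 4 h 40 min; less 45 min break → 3 h 55 min
Wed: 7:23 AM–6:43 PM = 11 h 20 min; less 45 min break → 10 h 35 min
Thu: 6:21 AM–3:58 PM = 9 h 37 min; less 45 min break → 8 h 52 min
Fri: 7:07 AM–6:50 PM = 11 h 43 min; less 45 min break → 10 h 58 min
Sat: 6:49 AM–4:07 PM = 9 h 18 min; less 45 min break → 8 h 33 min
Total: 10 h 59 min + 3 h 55 min + 10 h 35 min + 8 h 52 min + 10 h 58 min + 8 h 33 min = 53 h 52 min.

53 h 52 min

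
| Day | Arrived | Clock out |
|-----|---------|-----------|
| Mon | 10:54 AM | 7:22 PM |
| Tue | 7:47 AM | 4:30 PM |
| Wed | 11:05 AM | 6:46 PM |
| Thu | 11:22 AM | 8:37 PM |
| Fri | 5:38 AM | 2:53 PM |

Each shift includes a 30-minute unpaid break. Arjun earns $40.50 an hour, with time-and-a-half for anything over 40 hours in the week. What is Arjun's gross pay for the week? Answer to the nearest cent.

$1672.65

Mon: 10:54 AM–7:22 PM = 8 h 28 min; less 30 min break → 7 h 58 min
Tue: 7:47 AM–4:30 PM = 8 h 43 min; less 30 min break → 8 h 13 min
Wed: 11:05 AM–6:46 PM = 7 h 41 min; less 30 min break → 7 h 11 min
Thu: 11:22 AM–8:37 PM = 9 h 15 min; less 30 min break → 8 h 45 min
Fri: 5:38 AM–2:53 PM = 9 h 15 min; less 30 min break → 8 h 45 min
Total worked: 40 h 52 min = 2452 min.
Regular 40 h 0 min = 2400 min at $40.50/h; overtime 0 h 52 min = 52 min at $60.75/h.
Pay = (2400 × $40.50 + 52 × $60.75) ÷ 60 = $1672.65.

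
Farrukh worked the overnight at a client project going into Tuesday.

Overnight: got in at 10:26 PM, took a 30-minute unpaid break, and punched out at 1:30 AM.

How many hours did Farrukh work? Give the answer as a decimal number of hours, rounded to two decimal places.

Overnight: 10:26 PM → midnight = 1 h 34 min; midnight → 1:30 AM = 1 h 30 min; span 3 h 4 min; less 30 min break → 2 h 34 min

2.57 hours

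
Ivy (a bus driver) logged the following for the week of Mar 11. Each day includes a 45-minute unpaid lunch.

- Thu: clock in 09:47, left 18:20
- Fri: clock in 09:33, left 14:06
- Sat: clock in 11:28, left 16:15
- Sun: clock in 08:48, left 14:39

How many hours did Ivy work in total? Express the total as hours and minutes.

20 h 44 min

Thu: 09:47–18:20 = 8 h 33 min; less 45 min break → 7 h 48 min
Fri: 09:33–14:06 = 4 h 33 min; less 45 min break → 3 h 48 min
Sat: 11:28–16:15 = 4 h 47 min; less 45 min break → 4 h 2 min
Sun: 08:48–14:39 = 5 h 51 min; less 45 min break → 5 h 6 min
Total: 7 h 48 min + 3 h 48 min + 4 h 2 min + 5 h 6 min = 20 h 44 min.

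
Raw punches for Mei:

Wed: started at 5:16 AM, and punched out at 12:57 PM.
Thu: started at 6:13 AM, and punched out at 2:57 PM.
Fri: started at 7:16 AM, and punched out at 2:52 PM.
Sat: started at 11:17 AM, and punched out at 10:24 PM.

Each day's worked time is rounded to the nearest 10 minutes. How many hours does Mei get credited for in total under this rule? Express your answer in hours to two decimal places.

Wed: 5:16 AM–12:57 PM = 7 h 41 min → rounds to 7 h 40 min
Thu: 6:13 AM–2:57 PM = 8 h 44 min → rounds to 8 h 40 min
Fri: 7:16 AM–2:52 PM = 7 h 36 min → rounds to 7 h 40 min
Sat: 11:17 AM–10:24 PM = 11 h 7 min → rounds to 11 h 10 min
Total credited: 35 h 10 min.

35.17 hours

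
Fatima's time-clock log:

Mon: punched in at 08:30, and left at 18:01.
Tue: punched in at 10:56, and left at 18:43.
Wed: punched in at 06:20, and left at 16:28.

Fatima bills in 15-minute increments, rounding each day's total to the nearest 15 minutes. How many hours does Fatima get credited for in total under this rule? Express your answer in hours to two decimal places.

Mon: 08:30–18:01 = 9 h 31 min → rounds to 9 h 30 min
Tue: 10:56–18:43 = 7 h 47 min → rounds to 7 h 45 min
Wed: 06:20–16:28 = 10 h 8 min → rounds to 10 h 15 min
Total credited: 27 h 30 min.

27.50 hours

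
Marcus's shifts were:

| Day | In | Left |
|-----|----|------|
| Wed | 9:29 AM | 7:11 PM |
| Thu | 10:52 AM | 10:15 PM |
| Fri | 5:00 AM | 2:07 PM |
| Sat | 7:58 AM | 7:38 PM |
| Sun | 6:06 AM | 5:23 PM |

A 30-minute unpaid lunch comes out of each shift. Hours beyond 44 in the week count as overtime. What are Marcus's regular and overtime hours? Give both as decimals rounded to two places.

Regular 44.00 hours, overtime 6.65 hours

Wed: 9:29 AM–7:11 PM = 9 h 42 min; less 30 min break → 9 h 12 min
Thu: 10:52 AM–10:15 PM = 11 h 23 min; less 30 min break → 10 h 53 min
Fri: 5:00 AM–2:07 PM = 9 h 7 min; less 30 min break → 8 h 37 min
Sat: 7:58 AM–7:38 PM = 11 h 40 min; less 30 min break → 11 h 10 min
Sun: 6:06 AM–5:23 PM = 11 h 17 min; less 30 min break → 10 h 47 min
Total worked: 50 h 39 min = 50.65 h.
Threshold 44 h → overtime 6 h 39 min, regular 44 h 0 min.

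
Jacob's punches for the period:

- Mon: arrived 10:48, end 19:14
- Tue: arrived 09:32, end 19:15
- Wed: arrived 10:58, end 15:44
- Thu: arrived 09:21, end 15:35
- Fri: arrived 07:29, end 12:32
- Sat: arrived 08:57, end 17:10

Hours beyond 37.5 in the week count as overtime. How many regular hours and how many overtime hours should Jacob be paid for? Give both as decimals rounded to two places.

Regular 37.50 hours, overtime 4.92 hours

Mon: 10:48–19:14 = 8 h 26 min
Tue: 09:32–19:15 = 9 h 43 min
Wed: 10:58–15:44 = 4 h 46 min
Thu: 09:21–15:35 = 6 h 14 min
Fri: 07:29–12:32 = 5 h 3 min
Sat: 08:57–17:10 = 8 h 13 min
Total worked: 42 h 25 min = 42.42 h.
Threshold 37.5 h → overtime 4 h 55 min, regular 37 h 30 min.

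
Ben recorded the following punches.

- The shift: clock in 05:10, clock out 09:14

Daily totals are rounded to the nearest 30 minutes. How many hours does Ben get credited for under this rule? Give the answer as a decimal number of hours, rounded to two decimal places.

4.00 hours

The shift: 05:10–09:14 = 4 h 4 min → rounds to 4 h 0 min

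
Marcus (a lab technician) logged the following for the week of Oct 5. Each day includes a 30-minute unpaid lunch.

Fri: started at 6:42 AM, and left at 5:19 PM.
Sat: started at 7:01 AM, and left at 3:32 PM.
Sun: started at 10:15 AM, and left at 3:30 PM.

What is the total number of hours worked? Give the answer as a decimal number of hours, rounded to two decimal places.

Fri: 6:42 AM–5:19 PM = 10 h 37 min; less 30 min break → 10 h 7 min
Sat: 7:01 AM–3:32 PM = 8 h 31 min; less 30 min break → 8 h 1 min
Sun: 10:15 AM–3:30 PM = 5 h 15 min; less 30 min break → 4 h 45 min
Total: 10 h 7 min + 8 h 1 min + 4 h 45 min = 22 h 53 min.

22.88 hours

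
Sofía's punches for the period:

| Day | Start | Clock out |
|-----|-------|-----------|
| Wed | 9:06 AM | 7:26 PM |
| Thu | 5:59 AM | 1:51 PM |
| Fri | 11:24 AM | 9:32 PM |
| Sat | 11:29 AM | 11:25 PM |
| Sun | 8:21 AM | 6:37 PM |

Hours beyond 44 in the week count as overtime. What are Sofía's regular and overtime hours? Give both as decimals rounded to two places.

Regular 44.00 hours, overtime 6.53 hours

Wed: 9:06 AM–7:26 PM = 10 h 20 min
Thu: 5:59 AM–1:51 PM = 7 h 52 min
Fri: 11:24 AM–9:32 PM = 10 h 8 min
Sat: 11:29 AM–11:25 PM = 11 h 56 min
Sun: 8:21 AM–6:37 PM = 10 h 16 min
Total worked: 50 h 32 min = 50.53 h.
Threshold 44 h → overtime 6 h 32 min, regular 44 h 0 min.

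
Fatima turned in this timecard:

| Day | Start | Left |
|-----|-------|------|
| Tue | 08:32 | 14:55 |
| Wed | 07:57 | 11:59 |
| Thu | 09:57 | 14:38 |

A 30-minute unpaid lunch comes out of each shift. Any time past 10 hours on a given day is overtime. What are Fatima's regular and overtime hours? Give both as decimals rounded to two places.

Tue: 08:32–14:55 = 6 h 23 min; less 30 min break → 5 h 53 min
Wed: 07:57–11:59 = 4 h 2 min; less 30 min break → 3 h 32 min
Thu: 09:57–14:38 = 4 h 41 min; less 30 min break → 4 h 11 min
Tue reg 5 h 53 min / OT 0 h 0 min; Wed reg 3 h 32 min / OT 0 h 0 min; Thu reg 4 h 11 min / OT 0 h 0 min.
Totals: regular 13 h 36 min, overtime 0 h 0 min.

Regular 13.60 hours, overtime 0.00 hours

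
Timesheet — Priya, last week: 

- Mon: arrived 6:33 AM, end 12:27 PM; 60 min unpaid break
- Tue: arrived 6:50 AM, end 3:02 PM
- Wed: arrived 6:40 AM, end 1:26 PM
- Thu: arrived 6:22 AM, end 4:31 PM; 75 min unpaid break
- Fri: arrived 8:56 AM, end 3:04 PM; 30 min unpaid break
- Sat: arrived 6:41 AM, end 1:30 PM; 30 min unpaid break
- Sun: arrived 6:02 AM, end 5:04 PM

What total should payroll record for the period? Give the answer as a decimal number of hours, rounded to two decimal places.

51.75 hours

Mon: 6:33 AM–12:27 PM = 5 h 54 min; less 60 min break → 4 h 54 min
Tue: 6:50 AM–3:02 PM = 8 h 12 min
Wed: 6:40 AM–1:26 PM = 6 h 46 min
Thu: 6:22 AM–4:31 PM = 10 h 9 min; less 75 min break → 8 h 54 min
Fri: 8:56 AM–3:04 PM = 6 h 8 min; less 30 min break → 5 h 38 min
Sat: 6:41 AM–1:30 PM = 6 h 49 min; less 30 min break → 6 h 19 min
Sun: 6:02 AM–5:04 PM = 11 h 2 min
Total: 4 h 54 min + 8 h 12 min + 6 h 46 min + 8 h 54 min + 5 h 38 min + 6 h 19 min + 11 h 2 min = 51 h 45 min.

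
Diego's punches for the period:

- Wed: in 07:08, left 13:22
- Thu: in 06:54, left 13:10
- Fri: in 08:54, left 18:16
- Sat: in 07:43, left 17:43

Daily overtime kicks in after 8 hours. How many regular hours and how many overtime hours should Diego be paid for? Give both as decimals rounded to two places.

Regular 28.50 hours, overtime 3.37 hours

Wed: 07:08–13:22 = 6 h 14 min
Thu: 06:54–13:10 = 6 h 16 min
Fri: 08:54–18:16 = 9 h 22 min
Sat: 07:43–17:43 = 10 h 0 min
Wed reg 6 h 14 min / OT 0 h 0 min; Thu reg 6 h 16 min / OT 0 h 0 min; Fri reg 8 h 0 min / OT 1 h 22 min; Sat reg 8 h 0 min / OT 2 h 0 min.
Totals: regular 28 h 30 min, overtime 3 h 22 min.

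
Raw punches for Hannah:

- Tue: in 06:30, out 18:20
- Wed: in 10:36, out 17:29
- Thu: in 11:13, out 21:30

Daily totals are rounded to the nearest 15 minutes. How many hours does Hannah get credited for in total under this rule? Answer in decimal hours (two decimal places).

29.00 hours

Tue: 06:30–18:20 = 11 h 50 min → rounds to 11 h 45 min
Wed: 10:36–17:29 = 6 h 53 min → rounds to 7 h 0 min
Thu: 11:13–21:30 = 10 h 17 min → rounds to 10 h 15 min
Total credited: 29 h 0 min.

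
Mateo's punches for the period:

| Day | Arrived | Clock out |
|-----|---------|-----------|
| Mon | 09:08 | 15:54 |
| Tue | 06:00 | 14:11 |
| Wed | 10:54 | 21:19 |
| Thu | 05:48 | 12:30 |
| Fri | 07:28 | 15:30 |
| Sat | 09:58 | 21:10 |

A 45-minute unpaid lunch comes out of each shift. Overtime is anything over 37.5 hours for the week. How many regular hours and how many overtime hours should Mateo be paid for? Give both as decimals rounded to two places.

Mon: 09:08–15:54 = 6 h 46 min; less 45 min break → 6 h 1 min
Tue: 06:00–14:11 = 8 h 11 min; less 45 min break → 7 h 26 min
Wed: 10:54–21:19 = 10 h 25 min; less 45 min break → 9 h 40 min
Thu: 05:48–12:30 = 6 h 42 min; less 45 min break → 5 h 57 min
Fri: 07:28–15:30 = 8 h 2 min; less 45 min break → 7 h 17 min
Sat: 09:58–21:10 = 11 h 12 min; less 45 min break → 10 h 27 min
Total worked: 46 h 48 min = 46.80 h.
Threshold 37.5 h → overtime 9 h 18 min, regular 37 h 30 min.

Regular 37.50 hours, overtime 9.30 hours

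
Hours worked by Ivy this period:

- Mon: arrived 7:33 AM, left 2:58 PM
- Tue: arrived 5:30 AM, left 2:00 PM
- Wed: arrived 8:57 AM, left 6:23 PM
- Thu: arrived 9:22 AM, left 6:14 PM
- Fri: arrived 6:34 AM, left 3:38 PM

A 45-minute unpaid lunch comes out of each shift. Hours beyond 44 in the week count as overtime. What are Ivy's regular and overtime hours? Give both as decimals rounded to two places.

Regular 39.53 hours, overtime 0.00 hours

Mon: 7:33 AM–2:58 PM = 7 h 25 min; less 45 min break → 6 h 40 min
Tue: 5:30 AM–2:00 PM = 8 h 30 min; less 45 min break → 7 h 45 min
Wed: 8:57 AM–6:23 PM = 9 h 26 min; less 45 min break → 8 h 41 min
Thu: 9:22 AM–6:14 PM = 8 h 52 min; less 45 min break → 8 h 7 min
Fri: 6:34 AM–3:38 PM = 9 h 4 min; less 45 min break → 8 h 19 min
Total worked: 39 h 32 min = 39.53 h.
Threshold 44 h → overtime 0 h 0 min, regular 39 h 32 min.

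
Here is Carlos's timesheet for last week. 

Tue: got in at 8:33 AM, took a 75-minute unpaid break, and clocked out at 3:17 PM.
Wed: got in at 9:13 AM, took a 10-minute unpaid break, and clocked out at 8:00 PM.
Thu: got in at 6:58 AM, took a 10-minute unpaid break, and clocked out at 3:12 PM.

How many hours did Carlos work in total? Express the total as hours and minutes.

Tue: 8:33 AM–3:17 PM = 6 h 44 min; less 75 min break → 5 h 29 min
Wed: 9:13 AM–8:00 PM = 10 h 47 min; less 10 min break → 10 h 37 min
Thu: 6:58 AM–3:12 PM = 8 h 14 min; less 10 min break → 8 h 4 min
Total: 5 h 29 min + 10 h 37 min + 8 h 4 min = 24 h 10 min.

24 h 10 min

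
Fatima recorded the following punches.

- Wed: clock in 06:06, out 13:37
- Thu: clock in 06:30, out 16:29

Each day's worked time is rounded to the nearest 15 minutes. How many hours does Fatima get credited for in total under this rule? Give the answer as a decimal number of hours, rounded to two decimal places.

Wed: 06:06–13:37 = 7 h 31 min → rounds to 7 h 30 min
Thu: 06:30–16:29 = 9 h 59 min → rounds to 10 h 0 min
Total credited: 17 h 30 min.

17.50 hours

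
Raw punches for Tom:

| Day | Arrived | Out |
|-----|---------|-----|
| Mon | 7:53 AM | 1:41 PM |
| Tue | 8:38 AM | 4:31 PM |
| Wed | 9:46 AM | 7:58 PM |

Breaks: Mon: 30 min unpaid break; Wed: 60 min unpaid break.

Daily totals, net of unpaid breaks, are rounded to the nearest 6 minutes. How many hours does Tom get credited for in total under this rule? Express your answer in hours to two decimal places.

22.40 hours

Mon: 7:53 AM–1:41 PM = 5 h 48 min − 30 min = 5 h 18 min → rounds to 5 h 18 min
Tue: 8:38 AM–4:31 PM = 7 h 53 min → rounds to 7 h 54 min
Wed: 9:46 AM–7:58 PM = 10 h 12 min − 60 min = 9 h 12 min → rounds to 9 h 12 min
Total credited: 22 h 24 min.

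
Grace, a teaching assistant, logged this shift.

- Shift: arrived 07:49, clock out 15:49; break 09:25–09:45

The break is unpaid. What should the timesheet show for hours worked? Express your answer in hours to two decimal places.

Shift: 07:49–15:49 = 8 h 0 min; less 20 min break → 7 h 40 min

7.67 hours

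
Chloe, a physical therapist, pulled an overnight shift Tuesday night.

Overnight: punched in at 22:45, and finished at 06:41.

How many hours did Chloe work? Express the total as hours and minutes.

Overnight: 22:45 → midnight = 1 h 15 min; midnight → 06:41 = 6 h 41 min; span 7 h 56 min

7 h 56 min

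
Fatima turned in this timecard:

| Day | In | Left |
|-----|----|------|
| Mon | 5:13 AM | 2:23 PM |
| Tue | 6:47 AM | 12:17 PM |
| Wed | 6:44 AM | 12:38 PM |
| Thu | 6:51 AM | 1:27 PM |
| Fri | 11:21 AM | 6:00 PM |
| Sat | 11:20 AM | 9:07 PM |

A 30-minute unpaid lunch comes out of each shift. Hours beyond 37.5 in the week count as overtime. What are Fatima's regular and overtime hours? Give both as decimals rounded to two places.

Regular 37.50 hours, overtime 3.10 hours

Mon: 5:13 AM–2:23 PM = 9 h 10 min; less 30 min break → 8 h 40 min
Tue: 6:47 AM–12:17 PM = 5 h 30 min; less 30 min break → 5 h 0 min
Wed: 6:44 AM–12:38 PM = 5 h 54 min; less 30 min break → 5 h 24 min
Thu: 6:51 AM–1:27 PM = 6 h 36 min; less 30 min break → 6 h 6 min
Fri: 11:21 AM–6:00 PM = 6 h 39 min; less 30 min break → 6 h 9 min
Sat: 11:20 AM–9:07 PM = 9 h 47 min; less 30 min break → 9 h 17 min
Total worked: 40 h 36 min = 40.60 h.
Threshold 37.5 h → overtime 3 h 6 min, regular 37 h 30 min.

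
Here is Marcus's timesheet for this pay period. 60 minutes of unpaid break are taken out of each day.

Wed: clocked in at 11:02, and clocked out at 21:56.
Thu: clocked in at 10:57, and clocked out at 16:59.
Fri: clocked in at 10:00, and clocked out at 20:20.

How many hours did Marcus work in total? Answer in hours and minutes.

24 h 16 min

Wed: 11:02–21:56 = 10 h 54 min; less 60 min break → 9 h 54 min
Thu: 10:57–16:59 = 6 h 2 min; less 60 min break → 5 h 2 min
Fri: 10:00–20:20 = 10 h 20 min; less 60 min break → 9 h 20 min
Total: 9 h 54 min + 5 h 2 min + 9 h 20 min = 24 h 16 min.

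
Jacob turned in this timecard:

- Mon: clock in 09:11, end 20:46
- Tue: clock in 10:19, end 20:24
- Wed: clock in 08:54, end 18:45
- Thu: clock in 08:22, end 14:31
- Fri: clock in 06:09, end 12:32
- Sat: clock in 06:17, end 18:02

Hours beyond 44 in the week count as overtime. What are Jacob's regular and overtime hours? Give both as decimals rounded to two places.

Regular 44.00 hours, overtime 11.80 hours

Mon: 09:11–20:46 = 11 h 35 min
Tue: 10:19–20:24 = 10 h 5 min
Wed: 08:54–18:45 = 9 h 51 min
Thu: 08:22–14:31 = 6 h 9 min
Fri: 06:09–12:32 = 6 h 23 min
Sat: 06:17–18:02 = 11 h 45 min
Total worked: 55 h 48 min = 55.80 h.
Threshold 44 h → overtime 11 h 48 min, regular 44 h 0 min.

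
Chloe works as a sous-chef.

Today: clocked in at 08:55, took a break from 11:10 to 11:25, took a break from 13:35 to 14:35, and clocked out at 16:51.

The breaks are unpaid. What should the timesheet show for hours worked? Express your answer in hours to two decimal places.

Today: 08:55–16:51 = 7 h 56 min; less 75 min break → 6 h 41 min

6.68 hours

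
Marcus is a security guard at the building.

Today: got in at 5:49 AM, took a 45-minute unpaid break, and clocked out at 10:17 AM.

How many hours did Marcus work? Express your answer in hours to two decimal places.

Today: 5:49 AM–10:17 AM = 4 h 28 min; less 45 min break → 3 h 43 min

3.72 hours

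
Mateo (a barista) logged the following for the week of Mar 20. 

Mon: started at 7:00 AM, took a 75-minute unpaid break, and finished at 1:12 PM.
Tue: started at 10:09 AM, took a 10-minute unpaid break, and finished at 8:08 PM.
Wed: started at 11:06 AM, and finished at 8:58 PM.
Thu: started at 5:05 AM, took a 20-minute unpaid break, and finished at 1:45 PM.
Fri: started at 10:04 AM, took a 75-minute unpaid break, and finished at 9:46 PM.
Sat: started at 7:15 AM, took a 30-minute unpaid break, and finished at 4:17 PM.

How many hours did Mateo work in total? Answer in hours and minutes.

51 h 57 min

Mon: 7:00 AM–1:12 PM = 6 h 12 min; less 75 min break → 4 h 57 min
Tue: 10:09 AM–8:08 PM = 9 h 59 min; less 10 min break → 9 h 49 min
Wed: 11:06 AM–8:58 PM = 9 h 52 min
Thu: 5:05 AM–1:45 PM = 8 h 40 min; less 20 min break → 8 h 20 min
Fri: 10:04 AM–9:46 PM = 11 h 42 min; less 75 min break → 10 h 27 min
Sat: 7:15 AM–4:17 PM = 9 h 2 min; less 30 min break → 8 h 32 min
Total: 4 h 57 min + 9 h 49 min + 9 h 52 min + 8 h 20 min + 10 h 27 min + 8 h 32 min = 51 h 57 min.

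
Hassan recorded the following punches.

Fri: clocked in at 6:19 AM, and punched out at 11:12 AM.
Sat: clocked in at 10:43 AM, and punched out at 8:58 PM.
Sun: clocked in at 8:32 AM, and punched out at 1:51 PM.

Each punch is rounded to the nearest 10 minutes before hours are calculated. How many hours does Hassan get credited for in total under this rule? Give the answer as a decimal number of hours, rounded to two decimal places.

20.50 hours

Fri: in 6:19 AM→6:20 AM, out 11:12 AM→11:10 AM; 4 h 50 min
Sat: in 10:43 AM→10:40 AM, out 8:58 PM→9:00 PM; 10 h 20 min
Sun: in 8:32 AM→8:30 AM, out 1:51 PM→1:50 PM; 5 h 20 min
Total credited: 20 h 30 min.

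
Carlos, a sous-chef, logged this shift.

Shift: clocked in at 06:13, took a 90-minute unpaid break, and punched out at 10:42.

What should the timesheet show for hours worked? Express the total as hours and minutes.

Shift: 06:13–10:42 = 4 h 29 min; less 90 min break → 2 h 59 min

2 h 59 min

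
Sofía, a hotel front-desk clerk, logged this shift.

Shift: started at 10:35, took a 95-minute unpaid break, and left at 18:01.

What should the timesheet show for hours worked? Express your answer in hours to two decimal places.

Shift: 10:35–18:01 = 7 h 26 min; less 95 min break → 5 h 51 min

5.85 hours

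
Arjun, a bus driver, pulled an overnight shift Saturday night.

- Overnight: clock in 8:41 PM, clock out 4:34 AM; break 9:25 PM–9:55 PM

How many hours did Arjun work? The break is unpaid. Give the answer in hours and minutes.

Overnight: 8:41 PM → midnight = 3 h 19 min; midnight → 4:34 AM = 4 h 34 min; span 7 h 53 min; less 30 min break → 7 h 23 min

7 h 23 min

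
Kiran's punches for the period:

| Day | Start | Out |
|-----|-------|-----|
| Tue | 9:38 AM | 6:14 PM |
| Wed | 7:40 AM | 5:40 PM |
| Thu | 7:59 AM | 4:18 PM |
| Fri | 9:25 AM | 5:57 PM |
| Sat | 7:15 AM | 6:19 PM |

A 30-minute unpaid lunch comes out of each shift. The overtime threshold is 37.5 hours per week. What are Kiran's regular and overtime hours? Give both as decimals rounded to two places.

Regular 37.50 hours, overtime 6.52 hours

Tue: 9:38 AM–6:14 PM = 8 h 36 min; less 30 min break → 8 h 6 min
Wed: 7:40 AM–5:40 PM = 10 h 0 min; less 30 min break → 9 h 30 min
Thu: 7:59 AM–4:18 PM = 8 h 19 min; less 30 min break → 7 h 49 min
Fri: 9:25 AM–5:57 PM = 8 h 32 min; less 30 min break → 8 h 2 min
Sat: 7:15 AM–6:19 PM = 11 h 4 min; less 30 min break → 10 h 34 min
Total worked: 44 h 1 min = 44.02 h.
Threshold 37.5 h → overtime 6 h 31 min, regular 37 h 30 min.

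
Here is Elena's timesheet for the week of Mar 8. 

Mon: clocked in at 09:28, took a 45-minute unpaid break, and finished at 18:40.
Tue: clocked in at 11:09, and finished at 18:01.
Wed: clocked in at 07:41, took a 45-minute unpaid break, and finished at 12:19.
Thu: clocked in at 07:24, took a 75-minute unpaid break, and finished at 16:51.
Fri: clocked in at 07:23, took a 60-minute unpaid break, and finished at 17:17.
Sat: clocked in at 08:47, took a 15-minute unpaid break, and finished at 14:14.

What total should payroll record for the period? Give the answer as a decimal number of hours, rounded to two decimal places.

Mon: 09:28–18:40 = 9 h 12 min; less 45 min break → 8 h 27 min
Tue: 11:09–18:01 = 6 h 52 min
Wed: 07:41–12:19 = 4 h 38 min; less 45 min break → 3 h 53 min
Thu: 07:24–16:51 = 9 h 27 min; less 75 min break → 8 h 12 min
Fri: 07:23–17:17 = 9 h 54 min; less 60 min break → 8 h 54 min
Sat: 08:47–14:14 = 5 h 27 min; less 15 min break → 5 h 12 min
Total: 8 h 27 min + 6 h 52 min + 3 h 53 min + 8 h 12 min + 8 h 54 min + 5 h 12 min = 41 h 30 min.

41.50 hours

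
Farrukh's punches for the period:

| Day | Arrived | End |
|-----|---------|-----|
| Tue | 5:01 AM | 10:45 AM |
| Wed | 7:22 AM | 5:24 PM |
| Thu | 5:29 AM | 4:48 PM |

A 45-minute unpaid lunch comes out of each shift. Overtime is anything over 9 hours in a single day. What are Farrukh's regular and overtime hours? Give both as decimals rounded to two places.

Regular 22.98 hours, overtime 1.85 hours

Tue: 5:01 AM–10:45 AM = 5 h 44 min; less 45 min break → 4 h 59 min
Wed: 7:22 AM–5:24 PM = 10 h 2 min; less 45 min break → 9 h 17 min
Thu: 5:29 AM–4:48 PM = 11 h 19 min; less 45 min break → 10 h 34 min
Tue reg 4 h 59 min / OT 0 h 0 min; Wed reg 9 h 0 min / OT 0 h 17 min; Thu reg 9 h 0 min / OT 1 h 34 min.
Totals: regular 22 h 59 min, overtime 1 h 51 min.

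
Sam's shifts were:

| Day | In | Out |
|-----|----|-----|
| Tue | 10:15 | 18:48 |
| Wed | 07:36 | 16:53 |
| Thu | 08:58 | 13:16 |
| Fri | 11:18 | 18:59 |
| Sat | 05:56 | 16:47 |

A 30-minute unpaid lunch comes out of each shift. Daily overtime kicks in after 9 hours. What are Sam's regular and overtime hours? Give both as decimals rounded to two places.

Tue: 10:15–18:48 = 8 h 33 min; less 30 min break → 8 h 3 min
Wed: 07:36–16:53 = 9 h 17 min; less 30 min break → 8 h 47 min
Thu: 08:58–13:16 = 4 h 18 min; less 30 min break → 3 h 48 min
Fri: 11:18–18:59 = 7 h 41 min; less 30 min break → 7 h 11 min
Sat: 05:56–16:47 = 10 h 51 min; less 30 min break → 10 h 21 min
Tue reg 8 h 3 min / OT 0 h 0 min; Wed reg 8 h 47 min / OT 0 h 0 min; Thu reg 3 h 48 min / OT 0 h 0 min; Fri reg 7 h 11 min / OT 0 h 0 min; Sat reg 9 h 0 min / OT 1 h 21 min.
Totals: regular 36 h 49 min, overtime 1 h 21 min.

Regular 36.82 hours, overtime 1.35 hours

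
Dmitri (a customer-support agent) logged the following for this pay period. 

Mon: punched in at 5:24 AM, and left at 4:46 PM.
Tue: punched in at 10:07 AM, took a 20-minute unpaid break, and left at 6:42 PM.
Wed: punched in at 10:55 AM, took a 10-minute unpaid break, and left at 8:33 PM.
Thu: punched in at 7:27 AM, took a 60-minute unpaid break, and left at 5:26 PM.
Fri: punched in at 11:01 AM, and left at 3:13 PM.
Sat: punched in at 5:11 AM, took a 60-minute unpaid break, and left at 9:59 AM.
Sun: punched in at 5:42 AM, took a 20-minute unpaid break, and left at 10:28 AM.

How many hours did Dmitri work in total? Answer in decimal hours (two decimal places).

50.50 hours

Mon: 5:24 AM–4:46 PM = 11 h 22 min
Tue: 10:07 AM–6:42 PM = 8 h 35 min; less 20 min break → 8 h 15 min
Wed: 10:55 AM–8:33 PM = 9 h 38 min; less 10 min break → 9 h 28 min
Thu: 7:27 AM–5:26 PM = 9 h 59 min; less 60 min break → 8 h 59 min
Fri: 11:01 AM–3:13 PM = 4 h 12 min
Sat: 5:11 AM–9:59 AM = 4 h 48 min; less 60 min break → 3 h 48 min
Sun: 5:42 AM–10:28 AM = 4 h 46 min; less 20 min break → 4 h 26 min
Total: 11 h 22 min + 8 h 15 min + 9 h 28 min + 8 h 59 min + 4 h 12 min + 3 h 48 min + 4 h 26 min = 50 h 30 min.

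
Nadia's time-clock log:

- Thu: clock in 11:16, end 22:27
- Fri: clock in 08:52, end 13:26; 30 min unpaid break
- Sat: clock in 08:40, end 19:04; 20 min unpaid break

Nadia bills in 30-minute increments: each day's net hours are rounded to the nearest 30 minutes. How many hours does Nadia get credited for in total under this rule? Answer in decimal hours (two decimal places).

25.00 hours

Thu: 11:16–22:27 = 11 h 11 min → rounds to 11 h 0 min
Fri: 08:52–13:26 = 4 h 34 min − 30 min = 4 h 4 min → rounds to 4 h 0 min
Sat: 08:40–19:04 = 10 h 24 min − 20 min = 10 h 4 min → rounds to 10 h 0 min
Total credited: 25 h 0 min.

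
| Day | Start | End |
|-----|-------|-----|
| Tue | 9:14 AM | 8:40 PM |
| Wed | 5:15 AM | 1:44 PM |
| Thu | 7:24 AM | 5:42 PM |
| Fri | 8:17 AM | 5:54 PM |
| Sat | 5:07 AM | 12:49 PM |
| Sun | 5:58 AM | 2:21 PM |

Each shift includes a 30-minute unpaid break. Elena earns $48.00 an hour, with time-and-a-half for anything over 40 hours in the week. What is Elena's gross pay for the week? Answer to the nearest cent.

Tue: 9:14 AM–8:40 PM = 11 h 26 min; less 30 min break → 10 h 56 min
Wed: 5:15 AM–1:44 PM = 8 h 29 min; less 30 min break → 7 h 59 min
Thu: 7:24 AM–5:42 PM = 10 h 18 min; less 30 min break → 9 h 48 min
Fri: 8:17 AM–5:54 PM = 9 h 37 min; less 30 min break → 9 h 7 min
Sat: 5:07 AM–12:49 PM = 7 h 42 min; less 30 min break → 7 h 12 min
Sun: 5:58 AM–2:21 PM = 8 h 23 min; less 30 min break → 7 h 53 min
Total worked: 52 h 55 min = 3175 min.
Regular 40 h 0 min = 2400 min at $48.00/h; overtime 12 h 55 min = 775 min at $72.00/h.
Pay = (2400 × $48.00 + 775 × $72.00) ÷ 60 = $2850.00.

$2850.00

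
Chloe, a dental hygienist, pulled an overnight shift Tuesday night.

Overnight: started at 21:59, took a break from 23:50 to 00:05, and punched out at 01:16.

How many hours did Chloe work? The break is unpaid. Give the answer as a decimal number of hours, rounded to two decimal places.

3.03 hours

Overnight: 21:59 → midnight = 2 h 1 min; midnight → 01:16 = 1 h 16 min; span 3 h 17 min; less 15 min break → 3 h 2 min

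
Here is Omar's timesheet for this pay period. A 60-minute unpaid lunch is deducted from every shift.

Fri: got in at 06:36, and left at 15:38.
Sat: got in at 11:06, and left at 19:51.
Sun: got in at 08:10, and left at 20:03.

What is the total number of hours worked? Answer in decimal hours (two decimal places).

26.67 hours

Fri: 06:36–15:38 = 9 h 2 min; less 60 min break → 8 h 2 min
Sat: 11:06–19:51 = 8 h 45 min; less 60 min break → 7 h 45 min
Sun: 08:10–20:03 = 11 h 53 min; less 60 min break → 10 h 53 min
Total: 8 h 2 min + 7 h 45 min + 10 h 53 min = 26 h 40 min.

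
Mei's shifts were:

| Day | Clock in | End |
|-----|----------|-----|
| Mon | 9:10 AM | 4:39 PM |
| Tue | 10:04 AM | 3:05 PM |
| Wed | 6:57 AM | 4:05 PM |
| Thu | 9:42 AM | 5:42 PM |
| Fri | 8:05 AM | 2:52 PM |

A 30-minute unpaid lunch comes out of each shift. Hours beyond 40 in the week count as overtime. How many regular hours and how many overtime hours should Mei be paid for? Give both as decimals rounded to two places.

Regular 33.92 hours, overtime 0.00 hours

Mon: 9:10 AM–4:39 PM = 7 h 29 min; less 30 min break → 6 h 59 min
Tue: 10:04 AM–3:05 PM = 5 h 1 min; less 30 min break → 4 h 31 min
Wed: 6:57 AM–4:05 PM = 9 h 8 min; less 30 min break → 8 h 38 min
Thu: 9:42 AM–5:42 PM = 8 h 0 min; less 30 min break → 7 h 30 min
Fri: 8:05 AM–2:52 PM = 6 h 47 min; less 30 min break → 6 h 17 min
Total worked: 33 h 55 min = 33.92 h.
Threshold 40 h → overtime 0 h 0 min, regular 33 h 55 min.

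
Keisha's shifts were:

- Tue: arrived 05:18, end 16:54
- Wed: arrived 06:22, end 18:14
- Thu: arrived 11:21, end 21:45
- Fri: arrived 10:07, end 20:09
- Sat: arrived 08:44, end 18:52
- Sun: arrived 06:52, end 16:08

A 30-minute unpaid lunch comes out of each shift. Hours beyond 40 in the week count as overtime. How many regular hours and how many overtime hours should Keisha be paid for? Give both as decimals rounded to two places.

Regular 40.00 hours, overtime 20.30 hours

Tue: 05:18–16:54 = 11 h 36 min; less 30 min break → 11 h 6 min
Wed: 06:22–18:14 = 11 h 52 min; less 30 min break → 11 h 22 min
Thu: 11:21–21:45 = 10 h 24 min; less 30 min break → 9 h 54 min
Fri: 10:07–20:09 = 10 h 2 min; less 30 min break → 9 h 32 min
Sat: 08:44–18:52 = 10 h 8 min; less 30 min break → 9 h 38 min
Sun: 06:52–16:08 = 9 h 16 min; less 30 min break → 8 h 46 min
Total worked: 60 h 18 min = 60.30 h.
Threshold 40 h → overtime 20 h 18 min, regular 40 h 0 min.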